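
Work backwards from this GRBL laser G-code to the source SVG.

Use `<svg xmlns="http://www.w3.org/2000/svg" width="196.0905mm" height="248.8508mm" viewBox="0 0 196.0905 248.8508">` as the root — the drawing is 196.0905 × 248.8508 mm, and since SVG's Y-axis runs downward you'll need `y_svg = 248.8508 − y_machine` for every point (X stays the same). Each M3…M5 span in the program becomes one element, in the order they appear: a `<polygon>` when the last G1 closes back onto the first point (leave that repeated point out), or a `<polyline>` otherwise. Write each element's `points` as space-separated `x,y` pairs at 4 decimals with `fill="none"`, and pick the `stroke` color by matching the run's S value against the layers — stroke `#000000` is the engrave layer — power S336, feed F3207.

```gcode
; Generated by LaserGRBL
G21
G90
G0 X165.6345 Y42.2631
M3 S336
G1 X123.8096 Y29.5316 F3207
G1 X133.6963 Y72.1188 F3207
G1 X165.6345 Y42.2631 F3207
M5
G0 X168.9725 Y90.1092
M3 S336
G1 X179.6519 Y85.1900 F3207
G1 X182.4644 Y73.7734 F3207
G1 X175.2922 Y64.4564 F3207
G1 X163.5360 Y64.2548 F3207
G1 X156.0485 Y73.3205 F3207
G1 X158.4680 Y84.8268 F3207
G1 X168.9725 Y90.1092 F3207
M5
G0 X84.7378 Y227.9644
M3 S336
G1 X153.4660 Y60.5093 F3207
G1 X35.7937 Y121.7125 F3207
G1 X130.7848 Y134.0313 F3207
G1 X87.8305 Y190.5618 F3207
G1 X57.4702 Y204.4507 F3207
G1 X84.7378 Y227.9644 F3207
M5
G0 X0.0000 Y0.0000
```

Machine Y-up, SVG Y-down with viewBox height 248.8508, so y_svg = 248.8508 − y_machine; X carries over. Every run uses S336, so all elements get stroke `#000000` (engrave).

Run 1: The run returns to its start, so emit a `<polygon>` with points (Y-flipped): 165.6345,206.5877 123.8096,219.3192 133.6963,176.7320.

Run 2: The run returns to its start, so emit a `<polygon>` with points (Y-flipped): 168.9725,158.7416 179.6519,163.6608 182.4644,175.0774 175.2922,184.3944 163.5360,184.5960 156.0485,175.5303 158.4680,164.0240.

Run 3: The run returns to its start, so emit a `<polygon>` with points (Y-flipped): 84.7378,20.8864 153.4660,188.3415 35.7937,127.1383 130.7848,114.8195 87.8305,58.2890 57.4702,44.4001.

<svg xmlns="http://www.w3.org/2000/svg" width="196.0905mm" height="248.8508mm" viewBox="0 0 196.0905 248.8508">
  <polygon points="165.6345,206.5877 123.8096,219.3192 133.6963,176.7320" fill="none" stroke="#000000"/>
  <polygon points="168.9725,158.7416 179.6519,163.6608 182.4644,175.0774 175.2922,184.3944 163.5360,184.5960 156.0485,175.5303 158.4680,164.0240" fill="none" stroke="#000000"/>
  <polygon points="84.7378,20.8864 153.4660,188.3415 35.7937,127.1383 130.7848,114.8195 87.8305,58.2890 57.4702,44.4001" fill="none" stroke="#000000"/>
</svg>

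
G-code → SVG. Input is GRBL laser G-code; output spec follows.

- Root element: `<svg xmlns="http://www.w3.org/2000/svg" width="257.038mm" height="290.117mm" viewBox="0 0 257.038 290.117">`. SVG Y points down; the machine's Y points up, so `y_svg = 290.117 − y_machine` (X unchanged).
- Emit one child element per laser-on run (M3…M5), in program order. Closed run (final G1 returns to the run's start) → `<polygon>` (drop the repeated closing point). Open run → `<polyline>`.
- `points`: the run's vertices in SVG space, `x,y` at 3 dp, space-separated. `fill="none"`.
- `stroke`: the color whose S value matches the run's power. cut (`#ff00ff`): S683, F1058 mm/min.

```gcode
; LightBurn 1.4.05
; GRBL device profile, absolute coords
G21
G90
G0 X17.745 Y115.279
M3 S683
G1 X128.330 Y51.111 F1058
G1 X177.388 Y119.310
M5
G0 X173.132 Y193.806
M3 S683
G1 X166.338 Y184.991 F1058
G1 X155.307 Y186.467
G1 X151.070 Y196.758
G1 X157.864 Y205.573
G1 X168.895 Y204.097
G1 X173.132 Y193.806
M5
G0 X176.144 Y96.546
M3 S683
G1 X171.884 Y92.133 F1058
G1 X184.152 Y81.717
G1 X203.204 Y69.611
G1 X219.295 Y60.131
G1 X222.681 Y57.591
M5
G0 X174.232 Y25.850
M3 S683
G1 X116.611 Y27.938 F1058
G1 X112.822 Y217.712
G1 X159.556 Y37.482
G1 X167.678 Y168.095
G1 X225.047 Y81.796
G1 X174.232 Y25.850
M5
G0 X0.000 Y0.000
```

<svg xmlns="http://www.w3.org/2000/svg" width="257.038mm" height="290.117mm" viewBox="0 0 257.038 290.117">
  <polyline points="17.745,174.838 128.330,239.006 177.388,170.807" fill="none" stroke="#ff00ff"/>
  <polygon points="173.132,96.311 166.338,105.126 155.307,103.650 151.070,93.359 157.864,84.544 168.895,86.020" fill="none" stroke="#ff00ff"/>
  <polyline points="176.144,193.571 171.884,197.984 184.152,208.400 203.204,220.506 219.295,229.986 222.681,232.526" fill="none" stroke="#ff00ff"/>
  <polygon points="174.232,264.267 116.611,262.179 112.822,72.405 159.556,252.635 167.678,122.022 225.047,208.321" fill="none" stroke="#ff00ff"/>
</svg>

Machine Y-up, SVG Y-down with viewBox height 290.117, so y_svg = 290.117 − y_machine; X carries over. Every run uses S683, so all elements get stroke `#ff00ff` (cut).

Run 1: The run is open, so emit a `<polyline>` with points (Y-flipped): 17.745,174.838 128.330,239.006 177.388,170.807.

Run 2: The run returns to its start, so emit a `<polygon>` with points (Y-flipped): 173.132,96.311 166.338,105.126 155.307,103.650 151.070,93.359 157.864,84.544 168.895,86.020.

Run 3: The run is open, so emit a `<polyline>` with points (Y-flipped): 176.144,193.571 171.884,197.984 184.152,208.400 203.204,220.506 219.295,229.986 222.681,232.526.

Run 4: The run returns to its start, so emit a `<polygon>` with points (Y-flipped): 174.232,264.267 116.611,262.179 112.822,72.405 159.556,252.635 167.678,122.022 225.047,208.321.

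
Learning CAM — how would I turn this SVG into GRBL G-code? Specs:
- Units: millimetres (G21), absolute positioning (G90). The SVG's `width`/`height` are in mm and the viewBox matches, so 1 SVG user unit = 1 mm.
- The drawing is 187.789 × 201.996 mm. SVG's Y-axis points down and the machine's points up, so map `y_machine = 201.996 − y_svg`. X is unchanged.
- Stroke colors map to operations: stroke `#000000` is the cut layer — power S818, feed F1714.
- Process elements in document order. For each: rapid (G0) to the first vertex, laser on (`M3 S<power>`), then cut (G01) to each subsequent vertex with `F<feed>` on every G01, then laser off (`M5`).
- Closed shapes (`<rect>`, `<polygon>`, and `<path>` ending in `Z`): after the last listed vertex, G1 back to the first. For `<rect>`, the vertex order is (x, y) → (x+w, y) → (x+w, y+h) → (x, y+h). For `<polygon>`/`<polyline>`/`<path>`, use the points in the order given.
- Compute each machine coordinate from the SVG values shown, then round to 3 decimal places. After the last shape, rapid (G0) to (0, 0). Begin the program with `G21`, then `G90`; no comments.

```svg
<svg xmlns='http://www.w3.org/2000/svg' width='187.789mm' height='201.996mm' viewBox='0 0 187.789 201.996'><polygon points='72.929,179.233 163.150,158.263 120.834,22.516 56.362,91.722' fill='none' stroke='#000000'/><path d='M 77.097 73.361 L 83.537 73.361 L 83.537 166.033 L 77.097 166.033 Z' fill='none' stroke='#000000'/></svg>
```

1 u = 1 mm; y_m = 201.996 − y.

[1] `<polygon>` closed polygon, #000000→cut S818 F1714: (72.929,22.763) → (163.150,43.733) → (120.834,179.480) → (56.362,110.274) → (72.929,22.763) (closed)

[2] `<path>` rectangle, #000000→cut S818 F1714: (77.097,128.635) → (83.537,128.635) → (83.537,35.963) → (77.097,35.963) → (77.097,128.635) (closed)

G21
G90
G0 X72.929 Y22.763
M3 S818
G01 X163.150 Y43.733 F1714
G01 X120.834 Y179.480 F1714
G01 X56.362 Y110.274 F1714
G01 X72.929 Y22.763 F1714
M5
G0 X77.097 Y128.635
M3 S818
G01 X83.537 Y128.635 F1714
G01 X83.537 Y35.963 F1714
G01 X77.097 Y35.963 F1714
G01 X77.097 Y128.635 F1714
M5
G0 X0.000 Y0.000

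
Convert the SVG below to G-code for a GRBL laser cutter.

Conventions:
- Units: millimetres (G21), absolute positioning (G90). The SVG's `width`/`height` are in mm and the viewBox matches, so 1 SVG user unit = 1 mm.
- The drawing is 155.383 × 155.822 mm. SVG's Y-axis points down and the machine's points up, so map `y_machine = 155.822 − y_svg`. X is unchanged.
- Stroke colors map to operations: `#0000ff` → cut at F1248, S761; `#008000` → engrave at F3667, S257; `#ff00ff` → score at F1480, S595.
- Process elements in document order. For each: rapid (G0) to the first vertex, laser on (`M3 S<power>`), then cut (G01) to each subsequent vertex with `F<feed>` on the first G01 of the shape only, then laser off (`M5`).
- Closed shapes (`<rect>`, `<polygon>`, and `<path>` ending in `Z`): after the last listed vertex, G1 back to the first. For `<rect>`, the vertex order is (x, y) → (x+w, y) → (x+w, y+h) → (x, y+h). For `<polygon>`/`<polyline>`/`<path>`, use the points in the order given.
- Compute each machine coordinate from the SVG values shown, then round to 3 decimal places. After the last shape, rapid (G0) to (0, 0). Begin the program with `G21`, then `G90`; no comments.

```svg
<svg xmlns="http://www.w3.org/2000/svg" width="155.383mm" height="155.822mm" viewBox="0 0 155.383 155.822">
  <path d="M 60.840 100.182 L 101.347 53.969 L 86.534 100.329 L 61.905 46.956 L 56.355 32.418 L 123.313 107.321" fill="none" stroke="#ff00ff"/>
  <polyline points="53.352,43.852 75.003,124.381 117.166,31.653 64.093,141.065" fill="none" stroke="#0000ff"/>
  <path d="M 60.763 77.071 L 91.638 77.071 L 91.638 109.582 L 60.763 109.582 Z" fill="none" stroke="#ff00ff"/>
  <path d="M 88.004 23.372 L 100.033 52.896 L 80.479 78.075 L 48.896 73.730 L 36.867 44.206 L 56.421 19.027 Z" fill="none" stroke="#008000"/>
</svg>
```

G21
G90
G0 X60.840 Y55.640
M3 S595
G01 X101.347 Y101.853 F1480
G01 X86.534 Y55.493
G01 X61.905 Y108.866
G01 X56.355 Y123.404
G01 X123.313 Y48.501
M5
G0 X53.352 Y111.970
M3 S761
G01 X75.003 Y31.441 F1248
G01 X117.166 Y124.169
G01 X64.093 Y14.757
M5
G0 X60.763 Y78.751
M3 S595
G01 X91.638 Y78.751 F1480
G01 X91.638 Y46.240
G01 X60.763 Y46.240
G01 X60.763 Y78.751
M5
G0 X88.004 Y132.450
M3 S257
G01 X100.033 Y102.926 F3667
G01 X80.479 Y77.747
G01 X48.896 Y82.092
G01 X36.867 Y111.616
G01 X56.421 Y136.795
G01 X88.004 Y132.450
M5
G0 X0.000 Y0.000

1 u = 1 mm; y_m = 155.822 − y.

[1] `<path>` open polyline, #ff00ff→score S595 F1480: (60.840,55.640) → (101.347,101.853) → (86.534,55.493) → (61.905,108.866) → (56.355,123.404) → (123.313,48.501)

[2] `<polyline>` open polyline, #0000ff→cut S761 F1248: (53.352,111.970) → (75.003,31.441) → (117.166,124.169) → (64.093,14.757)

[3] `<path>` rectangle, #ff00ff→score S595 F1480: (60.763,78.751) → (91.638,78.751) → (91.638,46.240) → (60.763,46.240) → (60.763,78.751) (closed)

[4] `<path>` regular polygon, #008000→engrave S257 F3667: (88.004,132.450) → (100.033,102.926) → (80.479,77.747) → (48.896,82.092) → (36.867,111.616) → (56.421,136.795) → (88.004,132.450) (closed)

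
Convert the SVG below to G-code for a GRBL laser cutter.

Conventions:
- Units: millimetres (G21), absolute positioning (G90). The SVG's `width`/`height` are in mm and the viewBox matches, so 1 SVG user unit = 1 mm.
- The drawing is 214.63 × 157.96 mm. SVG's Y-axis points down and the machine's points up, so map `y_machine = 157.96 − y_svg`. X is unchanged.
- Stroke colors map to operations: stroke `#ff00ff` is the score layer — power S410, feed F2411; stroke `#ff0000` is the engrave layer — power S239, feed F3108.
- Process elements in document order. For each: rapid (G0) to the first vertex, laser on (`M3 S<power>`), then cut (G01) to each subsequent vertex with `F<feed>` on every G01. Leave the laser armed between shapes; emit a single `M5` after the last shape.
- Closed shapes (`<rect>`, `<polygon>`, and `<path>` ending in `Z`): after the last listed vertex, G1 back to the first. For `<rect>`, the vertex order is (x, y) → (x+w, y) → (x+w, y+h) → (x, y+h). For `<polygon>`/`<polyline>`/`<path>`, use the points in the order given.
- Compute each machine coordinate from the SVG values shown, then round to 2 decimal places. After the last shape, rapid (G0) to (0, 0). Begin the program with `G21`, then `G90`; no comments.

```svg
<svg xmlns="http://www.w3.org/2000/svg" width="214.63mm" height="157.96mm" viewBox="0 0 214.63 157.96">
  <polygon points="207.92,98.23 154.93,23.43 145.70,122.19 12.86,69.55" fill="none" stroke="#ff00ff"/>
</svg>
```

1 u = 1 mm; y_m = 157.96 − y.

[1] `<polygon>` closed polygon, #ff00ff→score S410 F2411: (207.92,59.73) → (154.93,134.53) → (145.70,35.77) → (12.86,88.41) → (207.92,59.73) (closed)

G21
G90
G0 X207.92 Y59.73
M3 S410
G01 X154.93 Y134.53 F2411
G01 X145.70 Y35.77 F2411
G01 X12.86 Y88.41 F2411
G01 X207.92 Y59.73 F2411
M5
G0 X0.00 Y0.00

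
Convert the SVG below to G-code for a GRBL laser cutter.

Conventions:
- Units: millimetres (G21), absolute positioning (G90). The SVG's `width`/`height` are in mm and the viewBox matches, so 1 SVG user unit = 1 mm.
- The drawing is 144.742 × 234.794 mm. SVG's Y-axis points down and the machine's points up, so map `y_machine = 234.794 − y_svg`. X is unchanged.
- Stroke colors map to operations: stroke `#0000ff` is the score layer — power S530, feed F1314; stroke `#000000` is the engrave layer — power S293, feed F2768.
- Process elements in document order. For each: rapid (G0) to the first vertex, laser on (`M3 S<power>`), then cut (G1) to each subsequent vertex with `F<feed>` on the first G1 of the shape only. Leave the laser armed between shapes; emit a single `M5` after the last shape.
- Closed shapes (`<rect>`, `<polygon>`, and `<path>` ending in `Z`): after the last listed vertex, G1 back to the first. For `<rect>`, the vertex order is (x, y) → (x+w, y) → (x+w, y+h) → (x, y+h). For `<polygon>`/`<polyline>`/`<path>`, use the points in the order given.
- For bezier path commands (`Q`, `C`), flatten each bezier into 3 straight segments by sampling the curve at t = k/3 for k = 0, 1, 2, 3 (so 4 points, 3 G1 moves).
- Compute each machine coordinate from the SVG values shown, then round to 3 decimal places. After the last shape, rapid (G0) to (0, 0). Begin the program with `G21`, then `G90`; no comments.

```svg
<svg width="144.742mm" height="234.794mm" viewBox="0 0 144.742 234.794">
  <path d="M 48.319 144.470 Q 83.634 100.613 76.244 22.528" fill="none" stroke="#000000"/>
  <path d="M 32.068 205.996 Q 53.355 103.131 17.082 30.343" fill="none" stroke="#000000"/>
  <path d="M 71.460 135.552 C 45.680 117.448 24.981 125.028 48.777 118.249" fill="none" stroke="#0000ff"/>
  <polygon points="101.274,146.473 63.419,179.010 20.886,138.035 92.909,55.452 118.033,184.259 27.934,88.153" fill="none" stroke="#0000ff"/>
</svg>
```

G21
G90
G0 X48.319 Y90.324
M3 S293
G1 X67.117 Y123.365 F2768
G1 X76.426 Y164.012
G1 X76.244 Y212.266
G0 X32.068 Y28.798
M3 S293
G1 X39.864 Y94.033 F2768
G1 X34.868 Y152.584
G1 X17.082 Y204.451
G0 X71.460 Y99.242
M3 S530
G1 X48.833 Y110.268 F1314
G1 X38.353 Y113.069
G1 X48.777 Y116.545
G0 X101.274 Y88.321
M3 S530
G1 X63.419 Y55.784 F1314
G1 X20.886 Y96.759
G1 X92.909 Y179.342
G1 X118.033 Y50.535
G1 X27.934 Y146.641
G1 X101.274 Y88.321
M5
G0 X0.000 Y0.000

1 u = 1 mm; y_m = 234.794 − y.

[1] `<path>` quadratic bezier, #000000→engrave S293 F2768: (48.319,90.324) → (67.117,123.365) → (76.426,164.012) → (76.244,212.266)

[2] `<path>` quadratic bezier, #000000→engrave S293 F2768: (32.068,28.798) → (39.864,94.033) → (34.868,152.584) → (17.082,204.451)

[3] `<path>` cubic bezier, #0000ff→score S530 F1314: (71.460,99.242) → (48.833,110.268) → (38.353,113.069) → (48.777,116.545)

[4] `<polygon>` closed polygon, #0000ff→score S530 F1314: (101.274,88.321) → (63.419,55.784) → (20.886,96.759) → (92.909,179.342) → (118.033,50.535) → (27.934,146.641) → (101.274,88.321) (closed)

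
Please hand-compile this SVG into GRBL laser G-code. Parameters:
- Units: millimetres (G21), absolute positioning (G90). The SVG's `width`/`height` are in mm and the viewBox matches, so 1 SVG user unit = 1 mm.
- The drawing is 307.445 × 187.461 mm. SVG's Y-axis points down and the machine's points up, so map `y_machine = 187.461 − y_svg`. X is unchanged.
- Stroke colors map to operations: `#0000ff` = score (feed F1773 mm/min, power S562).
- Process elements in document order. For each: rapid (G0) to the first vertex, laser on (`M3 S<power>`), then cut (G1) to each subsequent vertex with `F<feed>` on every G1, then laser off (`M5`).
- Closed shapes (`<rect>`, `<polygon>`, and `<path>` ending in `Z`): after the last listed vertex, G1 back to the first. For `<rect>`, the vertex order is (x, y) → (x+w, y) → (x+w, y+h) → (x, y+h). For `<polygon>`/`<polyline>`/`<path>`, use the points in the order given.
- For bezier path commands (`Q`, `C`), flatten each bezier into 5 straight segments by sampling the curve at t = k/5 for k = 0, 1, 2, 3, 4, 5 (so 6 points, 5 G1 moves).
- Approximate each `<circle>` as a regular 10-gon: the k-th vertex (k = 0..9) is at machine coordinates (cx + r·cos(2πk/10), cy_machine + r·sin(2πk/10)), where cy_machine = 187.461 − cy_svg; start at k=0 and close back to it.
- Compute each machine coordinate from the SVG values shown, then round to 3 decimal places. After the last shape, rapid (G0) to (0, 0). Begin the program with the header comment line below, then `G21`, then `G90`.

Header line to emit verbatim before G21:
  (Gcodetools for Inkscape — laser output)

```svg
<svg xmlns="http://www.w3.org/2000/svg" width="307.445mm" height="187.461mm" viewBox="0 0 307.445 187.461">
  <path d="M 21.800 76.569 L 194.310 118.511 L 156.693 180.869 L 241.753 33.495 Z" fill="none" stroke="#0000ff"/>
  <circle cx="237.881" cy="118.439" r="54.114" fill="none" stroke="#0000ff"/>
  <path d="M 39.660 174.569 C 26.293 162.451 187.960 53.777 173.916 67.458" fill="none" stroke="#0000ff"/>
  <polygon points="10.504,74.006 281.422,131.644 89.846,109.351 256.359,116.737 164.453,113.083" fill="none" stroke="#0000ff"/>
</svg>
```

(Gcodetools for Inkscape — laser output)
G21
G90
G0 X21.800 Y110.892
M3 S562
G1 X194.310 Y68.950 F1773
G1 X156.693 Y6.592 F1773
G1 X241.753 Y153.966 F1773
G1 X21.800 Y110.892 F1773
M5
G0 X291.995 Y69.022
M3 S562
G1 X281.660 Y100.829 F1773
G1 X254.603 Y120.487 F1773
G1 X221.159 Y120.487 F1773
G1 X194.102 Y100.829 F1773
G1 X183.767 Y69.022 F1773
G1 X194.102 Y37.215 F1773
G1 X221.159 Y17.557 F1773
G1 X254.603 Y17.557 F1773
G1 X281.660 Y37.215 F1773
G1 X291.995 Y69.022 F1773
M5
G0 X39.660 Y12.892
M3 S562
G1 X49.838 Y29.998 F1773
G1 X85.188 Y59.770 F1773
G1 X128.875 Y91.700 F1773
G1 X164.063 Y115.280 F1773
G1 X173.916 Y120.003 F1773
M5
G0 X10.504 Y113.455
M3 S562
G1 X281.422 Y55.817 F1773
G1 X89.846 Y78.110 F1773
G1 X256.359 Y70.724 F1773
G1 X164.453 Y74.378 F1773
G1 X10.504 Y113.455 F1773
M5
G0 X0.000 Y0.000

Since the viewBox matches the mm dimensions, user units are millimetres directly. The only transform is the Y-flip y_m = 187.461 − y_svg.

Shape 1 is a closed polygon drawn with `<path>`. Its stroke #0000ff means score at S562, F1773. After flipping Y the toolpath is (21.800,110.892) → (194.310,68.950) → (156.693,6.592) → (241.753,153.966) → (21.800,110.892), returning to the start.

Shape 2 is a circle drawn with `<circle>`. Its stroke #0000ff means score at S562, F1773. After flipping Y the toolpath is (291.995,69.022) → (281.660,100.829) → (254.603,120.487) → (221.159,120.487) → (194.102,100.829) → (183.767,69.022) → (194.102,37.215) → (221.159,17.557) → (254.603,17.557) → (281.660,37.215) → (291.995,69.022), returning to the start.

Shape 3 is a cubic bezier drawn with `<path>`. Its stroke #0000ff means score at S562, F1773. After flipping Y the toolpath is (39.660,12.892) → (49.838,29.998) → (85.188,59.770) → (128.875,91.700) → (164.063,115.280) → (173.916,120.003).

Shape 4 is a closed polygon drawn with `<polygon>`. Its stroke #0000ff means score at S562, F1773. After flipping Y the toolpath is (10.504,113.455) → (281.422,55.817) → (89.846,78.110) → (256.359,70.724) → (164.453,74.378) → (10.504,113.455), returning to the start.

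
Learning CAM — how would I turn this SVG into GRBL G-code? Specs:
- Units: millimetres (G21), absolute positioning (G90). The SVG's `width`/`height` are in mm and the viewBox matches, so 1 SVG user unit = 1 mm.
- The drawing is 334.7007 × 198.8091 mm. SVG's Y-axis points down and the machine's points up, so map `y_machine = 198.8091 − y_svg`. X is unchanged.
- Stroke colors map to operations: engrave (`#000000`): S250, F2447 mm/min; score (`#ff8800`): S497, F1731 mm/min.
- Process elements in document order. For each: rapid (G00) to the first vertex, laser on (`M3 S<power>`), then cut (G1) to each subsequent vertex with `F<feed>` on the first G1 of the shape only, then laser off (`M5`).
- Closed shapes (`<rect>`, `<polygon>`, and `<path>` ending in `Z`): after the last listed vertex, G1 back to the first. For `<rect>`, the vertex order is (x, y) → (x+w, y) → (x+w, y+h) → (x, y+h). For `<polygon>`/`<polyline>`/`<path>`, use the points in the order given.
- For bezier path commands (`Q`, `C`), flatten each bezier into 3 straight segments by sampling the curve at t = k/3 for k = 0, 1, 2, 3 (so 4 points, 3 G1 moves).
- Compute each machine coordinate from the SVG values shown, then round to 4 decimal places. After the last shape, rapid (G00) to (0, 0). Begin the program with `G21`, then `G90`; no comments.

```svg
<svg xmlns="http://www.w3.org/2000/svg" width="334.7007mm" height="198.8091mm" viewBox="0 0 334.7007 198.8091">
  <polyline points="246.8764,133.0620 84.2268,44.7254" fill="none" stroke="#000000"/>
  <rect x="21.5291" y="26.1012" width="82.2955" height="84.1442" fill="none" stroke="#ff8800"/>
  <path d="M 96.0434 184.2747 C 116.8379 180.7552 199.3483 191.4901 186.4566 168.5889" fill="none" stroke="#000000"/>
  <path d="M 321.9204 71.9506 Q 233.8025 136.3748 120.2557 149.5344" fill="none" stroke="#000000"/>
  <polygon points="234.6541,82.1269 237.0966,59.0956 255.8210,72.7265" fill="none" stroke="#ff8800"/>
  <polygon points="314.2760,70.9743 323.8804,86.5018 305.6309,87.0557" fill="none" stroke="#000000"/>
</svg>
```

1 u = 1 mm; y_m = 198.8091 − y.

[1] `<polyline>` line segment, #000000→engrave S250 F2447: (246.8764,65.7471) → (84.2268,154.0837)

[2] `<rect>` rectangle, #ff8800→score S497 F1731: (21.5291,172.7079) → (103.8246,172.7079) → (103.8246,88.5637) → (21.5291,88.5637) → (21.5291,172.7079) (closed)

[3] `<path>` cubic bezier, #000000→engrave S250 F2447: (96.0434,14.5344) → (131.5907,15.0762) → (173.3668,16.7573) → (186.4566,30.2202)

[4] `<path>` quadratic bezier, #000000→engrave S250 F2447: (321.9204,126.8585) → (260.3497,89.6051) → (193.1281,63.7438) → (120.2557,49.2747)

[5] `<polygon>` regular polygon, #ff8800→score S497 F1731: (234.6541,116.6822) → (237.0966,139.7135) → (255.8210,126.0826) → (234.6541,116.6822) (closed)

[6] `<polygon>` regular polygon, #000000→engrave S250 F2447: (314.2760,127.8348) → (323.8804,112.3073) → (305.6309,111.7534) → (314.2760,127.8348) (closed)

G21
G90
G00 X246.8764 Y65.7471
M3 S250
G1 X84.2268 Y154.0837 F2447
M5
G00 X21.5291 Y172.7079
M3 S497
G1 X103.8246 Y172.7079 F1731
G1 X103.8246 Y88.5637
G1 X21.5291 Y88.5637
G1 X21.5291 Y172.7079
M5
G00 X96.0434 Y14.5344
M3 S250
G1 X131.5907 Y15.0762 F2447
G1 X173.3668 Y16.7573
G1 X186.4566 Y30.2202
M5
G00 X321.9204 Y126.8585
M3 S250
G1 X260.3497 Y89.6051 F2447
G1 X193.1281 Y63.7438
G1 X120.2557 Y49.2747
M5
G00 X234.6541 Y116.6822
M3 S497
G1 X237.0966 Y139.7135 F1731
G1 X255.8210 Y126.0826
G1 X234.6541 Y116.6822
M5
G00 X314.2760 Y127.8348
M3 S250
G1 X323.8804 Y112.3073 F2447
G1 X305.6309 Y111.7534
G1 X314.2760 Y127.8348
M5
G00 X0.0000 Y0.0000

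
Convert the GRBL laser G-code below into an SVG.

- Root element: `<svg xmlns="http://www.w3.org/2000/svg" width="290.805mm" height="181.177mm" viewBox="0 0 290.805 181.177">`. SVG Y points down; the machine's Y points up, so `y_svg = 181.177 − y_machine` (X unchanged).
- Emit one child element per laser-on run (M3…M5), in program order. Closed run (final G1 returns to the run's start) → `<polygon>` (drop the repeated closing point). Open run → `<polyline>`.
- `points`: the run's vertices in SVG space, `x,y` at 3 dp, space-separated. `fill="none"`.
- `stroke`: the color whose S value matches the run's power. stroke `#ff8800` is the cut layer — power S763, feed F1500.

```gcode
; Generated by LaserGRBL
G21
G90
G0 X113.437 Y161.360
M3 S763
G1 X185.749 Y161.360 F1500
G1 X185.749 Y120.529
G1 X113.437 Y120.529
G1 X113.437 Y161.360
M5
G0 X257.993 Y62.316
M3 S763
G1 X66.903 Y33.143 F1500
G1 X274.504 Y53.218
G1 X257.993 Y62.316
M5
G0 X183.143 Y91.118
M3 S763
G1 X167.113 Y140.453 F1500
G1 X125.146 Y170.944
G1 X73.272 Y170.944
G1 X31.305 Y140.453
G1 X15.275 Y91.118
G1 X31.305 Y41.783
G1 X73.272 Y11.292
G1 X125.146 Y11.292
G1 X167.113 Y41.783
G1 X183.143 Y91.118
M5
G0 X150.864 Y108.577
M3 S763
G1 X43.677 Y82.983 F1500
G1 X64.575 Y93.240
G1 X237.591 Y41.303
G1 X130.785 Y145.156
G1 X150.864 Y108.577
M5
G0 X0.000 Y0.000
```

Each laser-on run becomes one SVG element. Flip Y back into SVG space with y_svg = 181.177 − y_machine. Every run uses S763, so all elements get stroke `#ff8800` (cut).

Run 1: The run returns to its start, so emit a `<polygon>` with points (Y-flipped): 113.437,19.817 185.749,19.817 185.749,60.648 113.437,60.648.

Run 2: The run returns to its start, so emit a `<polygon>` with points (Y-flipped): 257.993,118.861 66.903,148.034 274.504,127.959.

Run 3: The run returns to its start, so emit a `<polygon>` with points (Y-flipped): 183.143,90.059 167.113,40.724 125.146,10.233 73.272,10.233 31.305,40.724 15.275,90.059 31.305,139.394 73.272,169.885 125.146,169.885 167.113,139.394.

Run 4: The run returns to its start, so emit a `<polygon>` with points (Y-flipped): 150.864,72.600 43.677,98.194 64.575,87.937 237.591,139.874 130.785,36.021.

<svg xmlns="http://www.w3.org/2000/svg" width="290.805mm" height="181.177mm" viewBox="0 0 290.805 181.177">
  <polygon points="113.437,19.817 185.749,19.817 185.749,60.648 113.437,60.648" fill="none" stroke="#ff8800"/>
  <polygon points="257.993,118.861 66.903,148.034 274.504,127.959" fill="none" stroke="#ff8800"/>
  <polygon points="183.143,90.059 167.113,40.724 125.146,10.233 73.272,10.233 31.305,40.724 15.275,90.059 31.305,139.394 73.272,169.885 125.146,169.885 167.113,139.394" fill="none" stroke="#ff8800"/>
  <polygon points="150.864,72.600 43.677,98.194 64.575,87.937 237.591,139.874 130.785,36.021" fill="none" stroke="#ff8800"/>
</svg>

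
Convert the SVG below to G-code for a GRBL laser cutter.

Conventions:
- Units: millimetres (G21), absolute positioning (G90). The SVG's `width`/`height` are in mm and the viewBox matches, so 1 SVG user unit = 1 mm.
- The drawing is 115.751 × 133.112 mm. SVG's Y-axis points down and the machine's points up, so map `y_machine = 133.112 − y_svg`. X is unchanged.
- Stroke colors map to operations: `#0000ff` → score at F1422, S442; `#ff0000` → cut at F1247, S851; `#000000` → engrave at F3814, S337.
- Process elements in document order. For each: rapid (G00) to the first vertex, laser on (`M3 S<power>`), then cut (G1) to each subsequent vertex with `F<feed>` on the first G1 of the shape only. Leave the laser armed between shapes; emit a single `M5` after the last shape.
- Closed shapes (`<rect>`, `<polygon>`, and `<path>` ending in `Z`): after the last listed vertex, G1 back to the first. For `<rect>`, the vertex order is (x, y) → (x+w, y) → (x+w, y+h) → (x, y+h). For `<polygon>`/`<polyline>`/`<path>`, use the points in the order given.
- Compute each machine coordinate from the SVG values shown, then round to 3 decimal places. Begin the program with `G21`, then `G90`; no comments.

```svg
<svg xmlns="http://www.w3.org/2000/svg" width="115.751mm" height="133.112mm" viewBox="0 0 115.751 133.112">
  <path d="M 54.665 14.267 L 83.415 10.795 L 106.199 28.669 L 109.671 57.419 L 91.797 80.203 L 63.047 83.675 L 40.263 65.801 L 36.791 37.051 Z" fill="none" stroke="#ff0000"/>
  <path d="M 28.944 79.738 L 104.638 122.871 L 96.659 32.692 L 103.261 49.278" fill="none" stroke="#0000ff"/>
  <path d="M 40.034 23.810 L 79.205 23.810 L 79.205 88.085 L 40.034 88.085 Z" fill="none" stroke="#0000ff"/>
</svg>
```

G21
G90
G00 X54.665 Y118.845
M3 S851
G1 X83.415 Y122.317 F1247
G1 X106.199 Y104.443
G1 X109.671 Y75.693
G1 X91.797 Y52.909
G1 X63.047 Y49.437
G1 X40.263 Y67.311
G1 X36.791 Y96.061
G1 X54.665 Y118.845
G00 X28.944 Y53.374
M3 S442
G1 X104.638 Y10.241 F1422
G1 X96.659 Y100.420
G1 X103.261 Y83.834
G00 X40.034 Y109.302
M3 S442
G1 X79.205 Y109.302 F1422
G1 X79.205 Y45.027
G1 X40.034 Y45.027
G1 X40.034 Y109.302
M5

viewBox `0 0 115.751 133.112` with mm width/height → 1 unit = 1 mm. Flip: y_m = 133.112 − y_svg.

**Shape 1** — `<path>` regular polygon, stroke `#ff0000` → cut (S851, F1247). Machine vertices: (54.665,118.845) → (83.415,122.317) → (106.199,104.443) → (109.671,75.693) → (91.797,52.909) → (63.047,49.437) → (40.263,67.311) → (36.791,96.061) → (54.665,118.845). Closed: final G1 returns to the first vertex.

**Shape 2** — `<path>` open polyline, stroke `#0000ff` → score (S442, F1422). Machine vertices: (28.944,53.374) → (104.638,10.241) → (96.659,100.420) → (103.261,83.834). Open path.

**Shape 3** — `<path>` rectangle, stroke `#0000ff` → score (S442, F1422). Machine vertices: (40.034,109.302) → (79.205,109.302) → (79.205,45.027) → (40.034,45.027) → (40.034,109.302). Closed: final G1 returns to the first vertex.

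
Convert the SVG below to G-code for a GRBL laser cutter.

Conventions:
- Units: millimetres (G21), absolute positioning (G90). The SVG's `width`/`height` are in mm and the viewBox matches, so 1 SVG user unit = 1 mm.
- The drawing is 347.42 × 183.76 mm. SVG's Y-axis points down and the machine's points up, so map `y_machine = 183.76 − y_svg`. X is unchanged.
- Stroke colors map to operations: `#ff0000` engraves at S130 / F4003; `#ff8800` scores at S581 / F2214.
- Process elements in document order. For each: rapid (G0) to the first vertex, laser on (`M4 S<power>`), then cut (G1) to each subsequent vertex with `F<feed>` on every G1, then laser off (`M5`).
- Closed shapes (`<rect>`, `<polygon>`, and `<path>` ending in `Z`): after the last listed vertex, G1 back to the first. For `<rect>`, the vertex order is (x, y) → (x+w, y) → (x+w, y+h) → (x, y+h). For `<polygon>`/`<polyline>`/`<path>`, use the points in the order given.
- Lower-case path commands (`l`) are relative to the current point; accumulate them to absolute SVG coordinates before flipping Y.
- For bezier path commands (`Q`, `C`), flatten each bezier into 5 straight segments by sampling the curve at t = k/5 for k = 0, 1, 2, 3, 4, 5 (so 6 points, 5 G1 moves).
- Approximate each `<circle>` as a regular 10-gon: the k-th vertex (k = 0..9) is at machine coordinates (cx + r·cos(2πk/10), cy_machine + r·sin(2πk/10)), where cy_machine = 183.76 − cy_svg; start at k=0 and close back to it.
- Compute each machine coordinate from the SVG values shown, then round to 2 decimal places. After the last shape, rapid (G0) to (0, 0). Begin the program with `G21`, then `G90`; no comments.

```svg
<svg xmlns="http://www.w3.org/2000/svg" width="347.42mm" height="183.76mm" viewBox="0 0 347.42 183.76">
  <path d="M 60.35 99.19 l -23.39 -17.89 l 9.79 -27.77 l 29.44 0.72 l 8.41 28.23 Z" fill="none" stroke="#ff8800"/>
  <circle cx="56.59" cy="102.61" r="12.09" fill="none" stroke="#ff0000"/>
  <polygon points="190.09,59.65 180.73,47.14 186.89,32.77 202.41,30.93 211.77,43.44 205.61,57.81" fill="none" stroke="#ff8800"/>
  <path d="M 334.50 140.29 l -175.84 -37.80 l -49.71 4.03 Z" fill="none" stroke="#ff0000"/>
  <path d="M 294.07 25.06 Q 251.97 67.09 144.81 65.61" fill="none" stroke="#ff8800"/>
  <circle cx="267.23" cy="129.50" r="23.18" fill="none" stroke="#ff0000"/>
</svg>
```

G21
G90
G0 X60.35 Y84.57
M4 S581
G1 X36.96 Y102.46 F2214
G1 X46.75 Y130.23 F2214
G1 X76.19 Y129.51 F2214
G1 X84.60 Y101.28 F2214
G1 X60.35 Y84.57 F2214
M5
G0 X68.68 Y81.15
M4 S130
G1 X66.37 Y88.26 F4003
G1 X60.33 Y92.65 F4003
G1 X52.85 Y92.65 F4003
G1 X46.81 Y88.26 F4003
G1 X44.50 Y81.15 F4003
G1 X46.81 Y74.04 F4003
G1 X52.85 Y69.65 F4003
G1 X60.33 Y69.65 F4003
G1 X66.37 Y74.04 F4003
G1 X68.68 Y81.15 F4003
M5
G0 X190.09 Y124.11
M4 S581
G1 X180.73 Y136.62 F2214
G1 X186.89 Y150.99 F2214
G1 X202.41 Y152.83 F2214
G1 X211.77 Y140.32 F2214
G1 X205.61 Y125.95 F2214
G1 X190.09 Y124.11 F2214
M5
G0 X334.50 Y43.47
M4 S130
G1 X158.66 Y81.27 F4003
G1 X108.95 Y77.24 F4003
G1 X334.50 Y43.47 F4003
M5
G0 X294.07 Y158.70
M4 S581
G1 X274.63 Y143.63 F2214
G1 X249.98 Y132.04 F2214
G1 X220.13 Y123.93 F2214
G1 X185.07 Y119.30 F2214
G1 X144.81 Y118.15 F2214
M5
G0 X290.41 Y54.26
M4 S130
G1 X285.98 Y67.88 F4003
G1 X274.39 Y76.31 F4003
G1 X260.07 Y76.31 F4003
G1 X248.48 Y67.88 F4003
G1 X244.05 Y54.26 F4003
G1 X248.48 Y40.64 F4003
G1 X260.07 Y32.21 F4003
G1 X274.39 Y32.21 F4003
G1 X285.98 Y40.64 F4003
G1 X290.41 Y54.26 F4003
M5
G0 X0.00 Y0.00

1 u = 1 mm; y_m = 183.76 − y.

[1] `<path>` regular polygon, #ff8800→score S581 F2214: (60.35,84.57) → (36.96,102.46) → (46.75,130.23) → (76.19,129.51) → (84.60,101.28) → (60.35,84.57) (closed)

[2] `<circle>` circle, #ff0000→engrave S130 F4003: (68.68,81.15) → (66.37,88.26) → (60.33,92.65) → (52.85,92.65) → (46.81,88.26) → (44.50,81.15) → (46.81,74.04) → (52.85,69.65) → (60.33,69.65) → (66.37,74.04) → (68.68,81.15) (closed)

[3] `<polygon>` regular polygon, #ff8800→score S581 F2214: (190.09,124.11) → (180.73,136.62) → (186.89,150.99) → (202.41,152.83) → (211.77,140.32) → (205.61,125.95) → (190.09,124.11) (closed)

[4] `<path>` closed polygon, #ff0000→engrave S130 F4003: (334.50,43.47) → (158.66,81.27) → (108.95,77.24) → (334.50,43.47) (closed)

[5] `<path>` quadratic bezier, #ff8800→score S581 F2214: (294.07,158.70) → (274.63,143.63) → (249.98,132.04) → (220.13,123.93) → (185.07,119.30) → (144.81,118.15)

[6] `<circle>` circle, #ff0000→engrave S130 F4003: (290.41,54.26) → (285.98,67.88) → (274.39,76.31) → (260.07,76.31) → (248.48,67.88) → (244.05,54.26) → (248.48,40.64) → (260.07,32.21) → (274.39,32.21) → (285.98,40.64) → (290.41,54.26) (closed)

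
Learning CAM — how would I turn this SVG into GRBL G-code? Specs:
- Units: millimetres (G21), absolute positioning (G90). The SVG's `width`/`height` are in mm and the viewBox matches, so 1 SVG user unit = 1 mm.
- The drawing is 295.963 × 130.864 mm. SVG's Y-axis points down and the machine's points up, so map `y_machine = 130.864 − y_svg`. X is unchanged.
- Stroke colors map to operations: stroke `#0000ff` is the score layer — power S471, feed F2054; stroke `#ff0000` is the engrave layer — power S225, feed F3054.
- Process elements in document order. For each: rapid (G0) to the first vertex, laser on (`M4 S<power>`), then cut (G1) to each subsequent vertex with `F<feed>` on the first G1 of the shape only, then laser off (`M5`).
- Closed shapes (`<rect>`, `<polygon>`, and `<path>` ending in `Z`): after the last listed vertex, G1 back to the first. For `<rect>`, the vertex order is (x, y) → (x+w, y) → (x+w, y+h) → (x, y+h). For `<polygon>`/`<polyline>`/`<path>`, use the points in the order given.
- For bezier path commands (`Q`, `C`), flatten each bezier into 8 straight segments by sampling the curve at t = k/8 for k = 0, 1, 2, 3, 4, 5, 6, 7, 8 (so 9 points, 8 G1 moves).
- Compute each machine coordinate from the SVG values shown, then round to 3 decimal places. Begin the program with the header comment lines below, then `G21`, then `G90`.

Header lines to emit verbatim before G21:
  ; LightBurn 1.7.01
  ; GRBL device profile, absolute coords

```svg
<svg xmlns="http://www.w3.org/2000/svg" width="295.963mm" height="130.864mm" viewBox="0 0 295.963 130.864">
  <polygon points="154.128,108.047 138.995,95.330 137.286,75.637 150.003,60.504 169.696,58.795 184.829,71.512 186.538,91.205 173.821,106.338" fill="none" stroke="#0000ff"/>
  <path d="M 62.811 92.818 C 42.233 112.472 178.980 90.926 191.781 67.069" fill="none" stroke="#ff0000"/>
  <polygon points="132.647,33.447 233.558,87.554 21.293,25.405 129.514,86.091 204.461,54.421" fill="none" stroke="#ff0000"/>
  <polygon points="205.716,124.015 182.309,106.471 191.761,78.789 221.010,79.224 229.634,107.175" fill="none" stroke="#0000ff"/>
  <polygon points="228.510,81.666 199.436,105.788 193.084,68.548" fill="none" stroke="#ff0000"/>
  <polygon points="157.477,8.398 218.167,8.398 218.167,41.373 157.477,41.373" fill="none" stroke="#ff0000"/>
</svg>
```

Since the viewBox matches the mm dimensions, user units are millimetres directly. The only transform is the Y-flip y_m = 130.864 − y_svg.

Shape 1 is a regular polygon drawn with `<polygon>`. Its stroke #0000ff means score at S471, F2054. After flipping Y the toolpath is (154.128,22.817) → (138.995,35.534) → (137.286,55.227) → (150.003,70.360) → (169.696,72.069) → (184.829,59.352) → (186.538,39.659) → (173.821,24.526) → (154.128,22.817), returning to the start.

Shape 2 is a cubic bezier drawn with `<path>`. Its stroke #ff0000 means engrave at S225, F3054. After flipping Y the toolpath is (62.811,38.046) → (61.920,32.531) → (72.481,30.423) → (91.200,31.266) → (114.779,34.604) → (139.923,39.982) → (163.335,46.943) → (181.720,55.033) → (191.781,63.795).

Shape 3 is a closed polygon drawn with `<polygon>`. Its stroke #ff0000 means engrave at S225, F3054. After flipping Y the toolpath is (132.647,97.417) → (233.558,43.310) → (21.293,105.459) → (129.514,44.773) → (204.461,76.443) → (132.647,97.417), returning to the start.

Shape 4 is a regular polygon drawn with `<polygon>`. Its stroke #0000ff means score at S471, F2054. After flipping Y the toolpath is (205.716,6.849) → (182.309,24.393) → (191.761,52.075) → (221.010,51.640) → (229.634,23.689) → (205.716,6.849), returning to the start.

Shape 5 is a regular polygon drawn with `<polygon>`. Its stroke #ff0000 means engrave at S225, F3054. After flipping Y the toolpath is (228.510,49.198) → (199.436,25.076) → (193.084,62.316) → (228.510,49.198), returning to the start.

Shape 6 is a rectangle drawn with `<polygon>`. Its stroke #ff0000 means engrave at S225, F3054. After flipping Y the toolpath is (157.477,122.466) → (218.167,122.466) → (218.167,89.491) → (157.477,89.491) → (157.477,122.466), returning to the start.

; LightBurn 1.7.01
; GRBL device profile, absolute coords
G21
G90
G0 X154.128 Y22.817
M4 S471
G1 X138.995 Y35.534 F2054
G1 X137.286 Y55.227
G1 X150.003 Y70.360
G1 X169.696 Y72.069
G1 X184.829 Y59.352
G1 X186.538 Y39.659
G1 X173.821 Y24.526
G1 X154.128 Y22.817
M5
G0 X62.811 Y38.046
M4 S225
G1 X61.920 Y32.531 F3054
G1 X72.481 Y30.423
G1 X91.200 Y31.266
G1 X114.779 Y34.604
G1 X139.923 Y39.982
G1 X163.335 Y46.943
G1 X181.720 Y55.033
G1 X191.781 Y63.795
M5
G0 X132.647 Y97.417
M4 S225
G1 X233.558 Y43.310 F3054
G1 X21.293 Y105.459
G1 X129.514 Y44.773
G1 X204.461 Y76.443
G1 X132.647 Y97.417
M5
G0 X205.716 Y6.849
M4 S471
G1 X182.309 Y24.393 F2054
G1 X191.761 Y52.075
G1 X221.010 Y51.640
G1 X229.634 Y23.689
G1 X205.716 Y6.849
M5
G0 X228.510 Y49.198
M4 S225
G1 X199.436 Y25.076 F3054
G1 X193.084 Y62.316
G1 X228.510 Y49.198
M5
G0 X157.477 Y122.466
M4 S225
G1 X218.167 Y122.466 F3054
G1 X218.167 Y89.491
G1 X157.477 Y89.491
G1 X157.477 Y122.466
M5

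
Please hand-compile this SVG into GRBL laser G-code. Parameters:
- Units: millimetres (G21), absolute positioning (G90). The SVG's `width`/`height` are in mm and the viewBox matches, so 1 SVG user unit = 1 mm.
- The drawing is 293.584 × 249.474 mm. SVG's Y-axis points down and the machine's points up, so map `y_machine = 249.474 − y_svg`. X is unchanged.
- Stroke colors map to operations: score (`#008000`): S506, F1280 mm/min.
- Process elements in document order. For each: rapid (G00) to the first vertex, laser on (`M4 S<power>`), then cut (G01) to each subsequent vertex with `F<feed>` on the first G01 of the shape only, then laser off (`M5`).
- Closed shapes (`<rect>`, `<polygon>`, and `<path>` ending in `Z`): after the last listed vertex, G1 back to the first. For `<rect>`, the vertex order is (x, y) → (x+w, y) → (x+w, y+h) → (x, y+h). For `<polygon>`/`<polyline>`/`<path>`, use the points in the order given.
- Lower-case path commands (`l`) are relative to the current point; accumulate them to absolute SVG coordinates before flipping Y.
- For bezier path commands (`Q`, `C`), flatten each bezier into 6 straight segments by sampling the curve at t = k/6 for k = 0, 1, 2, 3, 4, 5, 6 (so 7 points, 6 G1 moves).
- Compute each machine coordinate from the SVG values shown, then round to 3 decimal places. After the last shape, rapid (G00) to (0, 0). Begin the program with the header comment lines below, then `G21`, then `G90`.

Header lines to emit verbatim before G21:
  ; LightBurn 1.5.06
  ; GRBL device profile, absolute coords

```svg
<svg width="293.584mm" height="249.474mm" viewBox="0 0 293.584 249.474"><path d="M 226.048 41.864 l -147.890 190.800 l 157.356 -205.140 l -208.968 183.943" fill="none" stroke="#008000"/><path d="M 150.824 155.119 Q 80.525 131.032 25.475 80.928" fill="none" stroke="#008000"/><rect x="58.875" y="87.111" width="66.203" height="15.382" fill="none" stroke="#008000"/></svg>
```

viewBox `0 0 293.584 249.474` with mm width/height → 1 unit = 1 mm. Flip: y_m = 249.474 − y_svg.

**Shape 1** — `<path>` open polyline, stroke `#008000` → score (S506, F1280). Machine vertices: (226.048,207.610) → (78.158,16.810) → (235.514,221.950) → (26.546,38.007). Open path.

**Shape 2** — `<path>` quadratic bezier, stroke `#008000` → score (S506, F1280). Control points (SVG): P0=(150.824,155.119), P1=(80.525,131.032), P2=(25.475,80.928); sampled at t=k/6. Machine vertices: (150.824,94.355) → (127.815,103.107) → (105.652,113.304) → (84.337,124.946) → (63.869,138.034) → (44.249,152.567) → (25.475,168.546). Open path.

**Shape 3** — `<rect>` rectangle, stroke `#008000` → score (S506, F1280). Machine vertices: (58.875,162.363) → (125.078,162.363) → (125.078,146.981) → (58.875,146.981) → (58.875,162.363). Closed: final G1 returns to the first vertex.

; LightBurn 1.5.06
; GRBL device profile, absolute coords
G21
G90
G00 X226.048 Y207.610
M4 S506
G01 X78.158 Y16.810 F1280
G01 X235.514 Y221.950
G01 X26.546 Y38.007
M5
G00 X150.824 Y94.355
M4 S506
G01 X127.815 Y103.107 F1280
G01 X105.652 Y113.304
G01 X84.337 Y124.946
G01 X63.869 Y138.034
G01 X44.249 Y152.567
G01 X25.475 Y168.546
M5
G00 X58.875 Y162.363
M4 S506
G01 X125.078 Y162.363 F1280
G01 X125.078 Y146.981
G01 X58.875 Y146.981
G01 X58.875 Y162.363
M5
G00 X0.000 Y0.000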